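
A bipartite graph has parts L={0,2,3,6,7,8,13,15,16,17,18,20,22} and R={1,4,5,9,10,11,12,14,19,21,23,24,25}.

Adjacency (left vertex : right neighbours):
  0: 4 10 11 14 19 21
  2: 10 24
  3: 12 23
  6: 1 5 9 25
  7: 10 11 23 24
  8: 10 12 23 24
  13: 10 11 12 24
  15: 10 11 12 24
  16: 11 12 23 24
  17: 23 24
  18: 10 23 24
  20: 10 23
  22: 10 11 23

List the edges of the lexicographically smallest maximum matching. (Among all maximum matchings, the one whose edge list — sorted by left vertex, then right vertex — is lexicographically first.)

|M| = 7 (so the lex-smallest maximum matching has 7 edges)
process left vertices in ascending order; for each, take the smallest-labelled available neighbour that still permits 7 edges overall, or leave it unmatched if none does
lex-smallest matching: {0-4, 2-10, 3-12, 6-1, 7-11, 8-23, 13-24}

Lex-smallest maximum matching: {(0,4), (2,10), (3,12), (6,1), (7,11), (8,23), (13,24)}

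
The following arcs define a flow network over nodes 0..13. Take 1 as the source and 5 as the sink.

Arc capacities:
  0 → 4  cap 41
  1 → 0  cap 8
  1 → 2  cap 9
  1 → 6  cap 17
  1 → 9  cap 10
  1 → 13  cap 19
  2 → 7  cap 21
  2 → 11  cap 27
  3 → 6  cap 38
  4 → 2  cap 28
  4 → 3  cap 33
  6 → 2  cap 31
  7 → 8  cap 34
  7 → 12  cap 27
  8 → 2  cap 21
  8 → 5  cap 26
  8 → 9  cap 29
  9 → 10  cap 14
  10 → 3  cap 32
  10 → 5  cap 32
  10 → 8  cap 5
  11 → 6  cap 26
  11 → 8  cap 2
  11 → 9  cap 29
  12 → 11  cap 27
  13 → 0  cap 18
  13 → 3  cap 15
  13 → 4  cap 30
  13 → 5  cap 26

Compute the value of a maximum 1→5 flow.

augment #1: 1→13→5 bottleneck 19, total now 19
augment #2: 1→9→10→5 bottleneck 10, total now 29
augment #3: 1→2→7→8→5 bottleneck 9, total now 38
augment #4: 1→6→2→7→8→5 bottleneck 12, total now 50
augment #5: 1→6→2→11→8→5 bottleneck 2, total now 52
augment #6: 1→6→2→11→9→10→5 bottleneck 3, total now 55
augment #7: 1→0→4→2→11→9→10→5 bottleneck 1, total now 56

Maximum flow value: 56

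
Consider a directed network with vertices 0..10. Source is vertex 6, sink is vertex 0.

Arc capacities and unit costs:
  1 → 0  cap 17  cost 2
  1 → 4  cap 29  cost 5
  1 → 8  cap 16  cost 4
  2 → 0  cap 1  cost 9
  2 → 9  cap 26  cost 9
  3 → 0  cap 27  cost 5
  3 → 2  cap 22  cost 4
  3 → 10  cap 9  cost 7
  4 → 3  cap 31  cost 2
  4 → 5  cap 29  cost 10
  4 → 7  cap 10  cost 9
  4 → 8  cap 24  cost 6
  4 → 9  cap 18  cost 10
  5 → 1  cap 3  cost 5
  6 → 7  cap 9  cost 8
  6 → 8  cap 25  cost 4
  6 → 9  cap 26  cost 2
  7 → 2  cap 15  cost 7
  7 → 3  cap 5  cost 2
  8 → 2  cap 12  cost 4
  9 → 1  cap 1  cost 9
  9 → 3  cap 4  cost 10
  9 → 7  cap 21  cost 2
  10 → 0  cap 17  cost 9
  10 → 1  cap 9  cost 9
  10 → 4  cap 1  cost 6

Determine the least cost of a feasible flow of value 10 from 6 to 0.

Minimum cost for 10 units: 136

shortest-cost path #1: 6→9→7→3→0 push 5 @ unit cost 11 (adds 55)
shortest-cost path #2: 6→9→1→0 push 1 @ unit cost 13 (adds 13)
shortest-cost path #3: 6→8→2→0 push 1 @ unit cost 17 (adds 17)
shortest-cost path #4: 6→9→3→0 push 3 @ unit cost 17 (adds 51)
total cost = 136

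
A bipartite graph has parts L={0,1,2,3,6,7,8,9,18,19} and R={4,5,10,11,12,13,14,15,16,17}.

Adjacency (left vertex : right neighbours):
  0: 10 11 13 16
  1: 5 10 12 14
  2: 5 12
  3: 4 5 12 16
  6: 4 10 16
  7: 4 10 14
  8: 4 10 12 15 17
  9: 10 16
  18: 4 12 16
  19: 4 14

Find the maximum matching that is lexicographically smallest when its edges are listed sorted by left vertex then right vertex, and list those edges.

Lex-smallest maximum matching: {(0,11), (1,5), (2,12), (3,4), (6,10), (7,14), (8,15), (9,16)}

|M| = 8 (so the lex-smallest maximum matching has 8 edges)
process left vertices in ascending order; for each, take the smallest-labelled available neighbour that still permits 8 edges overall, or leave it unmatched if none does
lex-smallest matching: {0-11, 1-5, 2-12, 3-4, 6-10, 7-14, 8-15, 9-16}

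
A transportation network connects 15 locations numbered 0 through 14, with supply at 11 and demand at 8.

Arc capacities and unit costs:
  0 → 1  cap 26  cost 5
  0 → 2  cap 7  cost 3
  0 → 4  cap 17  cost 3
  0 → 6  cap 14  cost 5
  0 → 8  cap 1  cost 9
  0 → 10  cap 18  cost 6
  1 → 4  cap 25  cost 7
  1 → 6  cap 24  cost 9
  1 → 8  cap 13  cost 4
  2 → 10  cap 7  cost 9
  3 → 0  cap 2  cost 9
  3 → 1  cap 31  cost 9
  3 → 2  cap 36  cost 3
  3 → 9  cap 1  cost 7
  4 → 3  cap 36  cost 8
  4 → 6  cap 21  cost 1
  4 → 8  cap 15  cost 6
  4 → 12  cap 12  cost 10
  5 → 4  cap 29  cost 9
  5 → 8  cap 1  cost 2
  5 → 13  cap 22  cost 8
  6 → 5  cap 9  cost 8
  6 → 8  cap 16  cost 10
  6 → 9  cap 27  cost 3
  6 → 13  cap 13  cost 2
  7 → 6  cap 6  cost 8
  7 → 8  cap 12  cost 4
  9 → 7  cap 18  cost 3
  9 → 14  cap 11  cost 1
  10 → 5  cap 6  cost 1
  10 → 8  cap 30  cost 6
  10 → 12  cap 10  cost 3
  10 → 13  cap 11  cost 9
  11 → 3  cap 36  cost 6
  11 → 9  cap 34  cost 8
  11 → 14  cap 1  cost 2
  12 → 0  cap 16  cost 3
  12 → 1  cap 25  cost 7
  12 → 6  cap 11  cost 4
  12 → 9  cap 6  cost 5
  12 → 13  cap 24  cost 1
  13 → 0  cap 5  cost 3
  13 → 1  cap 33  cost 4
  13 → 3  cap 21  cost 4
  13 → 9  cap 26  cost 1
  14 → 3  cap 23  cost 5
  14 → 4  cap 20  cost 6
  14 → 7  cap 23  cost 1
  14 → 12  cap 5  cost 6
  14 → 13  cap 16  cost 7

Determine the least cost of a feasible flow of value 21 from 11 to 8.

Minimum cost for 21 units: 332

shortest-cost path #1: 11→14→7→8 push 1 @ unit cost 7 (adds 7)
shortest-cost path #2: 11→9→14→7→8 push 11 @ unit cost 14 (adds 154)
shortest-cost path #3: 11→3→1→8 push 9 @ unit cost 19 (adds 171)
total cost = 332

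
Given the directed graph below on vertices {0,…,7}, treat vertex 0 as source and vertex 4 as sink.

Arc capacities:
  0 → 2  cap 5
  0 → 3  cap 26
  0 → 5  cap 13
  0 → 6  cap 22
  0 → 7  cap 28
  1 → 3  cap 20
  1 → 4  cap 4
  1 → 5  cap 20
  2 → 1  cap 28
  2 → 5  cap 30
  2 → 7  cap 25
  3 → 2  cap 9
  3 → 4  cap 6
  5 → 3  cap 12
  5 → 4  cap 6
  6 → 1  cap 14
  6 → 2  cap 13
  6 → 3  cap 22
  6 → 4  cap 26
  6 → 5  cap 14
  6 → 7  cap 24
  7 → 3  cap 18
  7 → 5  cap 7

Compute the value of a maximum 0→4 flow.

Maximum flow value: 38

augment #1: 0→3→4 bottleneck 6, total now 6
augment #2: 0→5→4 bottleneck 6, total now 12
augment #3: 0→6→4 bottleneck 22, total now 34
augment #4: 0→2→1→4 bottleneck 4, total now 38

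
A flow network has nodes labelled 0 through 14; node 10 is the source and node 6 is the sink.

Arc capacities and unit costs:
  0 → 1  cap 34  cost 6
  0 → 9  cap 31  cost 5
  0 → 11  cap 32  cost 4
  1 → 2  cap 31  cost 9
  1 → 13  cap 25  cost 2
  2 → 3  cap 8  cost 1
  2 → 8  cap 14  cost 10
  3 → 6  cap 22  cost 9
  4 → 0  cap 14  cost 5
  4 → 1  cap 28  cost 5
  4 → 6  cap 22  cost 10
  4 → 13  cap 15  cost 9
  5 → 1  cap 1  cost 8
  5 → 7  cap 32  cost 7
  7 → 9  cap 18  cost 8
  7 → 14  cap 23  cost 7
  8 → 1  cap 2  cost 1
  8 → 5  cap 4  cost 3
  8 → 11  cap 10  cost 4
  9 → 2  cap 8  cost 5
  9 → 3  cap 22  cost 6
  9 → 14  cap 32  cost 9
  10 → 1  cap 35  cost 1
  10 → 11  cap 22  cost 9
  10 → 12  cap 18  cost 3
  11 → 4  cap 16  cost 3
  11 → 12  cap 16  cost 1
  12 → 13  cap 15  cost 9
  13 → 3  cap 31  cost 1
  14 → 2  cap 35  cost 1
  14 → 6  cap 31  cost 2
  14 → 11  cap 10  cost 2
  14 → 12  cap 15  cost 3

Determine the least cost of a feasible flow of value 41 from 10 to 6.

Minimum cost for 41 units: 755

shortest-cost path #1: 10→1→13→3→6 push 22 @ unit cost 13 (adds 286)
shortest-cost path #2: 10→11→4→6 push 16 @ unit cost 22 (adds 352)
shortest-cost path #3: 10→1→2→8→5→7→14→6 push 3 @ unit cost 39 (adds 117)
total cost = 755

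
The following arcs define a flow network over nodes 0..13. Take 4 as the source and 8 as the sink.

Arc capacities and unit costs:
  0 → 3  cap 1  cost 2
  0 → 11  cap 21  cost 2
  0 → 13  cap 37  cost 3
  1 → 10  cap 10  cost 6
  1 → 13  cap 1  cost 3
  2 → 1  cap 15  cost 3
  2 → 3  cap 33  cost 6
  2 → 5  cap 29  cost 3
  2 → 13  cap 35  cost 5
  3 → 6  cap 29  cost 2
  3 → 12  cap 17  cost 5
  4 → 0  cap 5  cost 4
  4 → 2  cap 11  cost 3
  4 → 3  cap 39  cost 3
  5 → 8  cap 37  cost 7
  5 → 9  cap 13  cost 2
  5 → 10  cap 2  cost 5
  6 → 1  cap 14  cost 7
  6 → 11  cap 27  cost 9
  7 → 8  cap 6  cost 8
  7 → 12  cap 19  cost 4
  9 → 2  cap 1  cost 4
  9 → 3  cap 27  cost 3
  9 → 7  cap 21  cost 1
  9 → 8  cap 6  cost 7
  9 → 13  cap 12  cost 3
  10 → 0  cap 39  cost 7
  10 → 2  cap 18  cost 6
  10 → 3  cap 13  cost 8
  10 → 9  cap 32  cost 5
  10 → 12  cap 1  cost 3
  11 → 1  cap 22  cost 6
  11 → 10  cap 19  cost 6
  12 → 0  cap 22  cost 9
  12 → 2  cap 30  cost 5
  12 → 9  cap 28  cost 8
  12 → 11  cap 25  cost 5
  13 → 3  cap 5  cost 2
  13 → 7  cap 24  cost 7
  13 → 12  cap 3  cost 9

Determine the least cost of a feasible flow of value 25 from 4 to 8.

shortest-cost path #1: 4→2→5→8 push 11 @ unit cost 13 (adds 143)
shortest-cost path #2: 4→0→13→7→8 push 5 @ unit cost 22 (adds 110)
shortest-cost path #3: 4→3→12→2→5→8 push 9 @ unit cost 23 (adds 207)
total cost = 460

Minimum cost for 25 units: 460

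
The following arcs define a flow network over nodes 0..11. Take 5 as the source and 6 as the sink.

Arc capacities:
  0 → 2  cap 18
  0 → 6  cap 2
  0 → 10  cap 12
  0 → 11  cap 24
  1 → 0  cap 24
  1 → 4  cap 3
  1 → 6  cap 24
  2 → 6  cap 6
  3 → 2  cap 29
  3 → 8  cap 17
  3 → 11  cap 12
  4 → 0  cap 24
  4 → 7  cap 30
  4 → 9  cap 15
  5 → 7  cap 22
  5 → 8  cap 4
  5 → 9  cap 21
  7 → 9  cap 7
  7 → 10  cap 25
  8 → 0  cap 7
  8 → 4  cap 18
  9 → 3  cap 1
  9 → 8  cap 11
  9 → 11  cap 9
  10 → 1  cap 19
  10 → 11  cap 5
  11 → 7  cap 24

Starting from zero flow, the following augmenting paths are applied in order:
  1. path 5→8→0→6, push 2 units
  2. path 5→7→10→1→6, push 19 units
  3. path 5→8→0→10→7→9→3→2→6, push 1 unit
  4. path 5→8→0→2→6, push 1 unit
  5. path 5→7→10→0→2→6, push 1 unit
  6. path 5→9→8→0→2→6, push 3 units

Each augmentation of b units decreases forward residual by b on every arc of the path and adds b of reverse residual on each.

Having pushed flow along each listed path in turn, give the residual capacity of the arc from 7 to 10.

after path 1 (5→8→0→6, push 2): res(7,10)=25
after path 2 (5→7→10→1→6, push 19): res(7,10)=6
after path 3 (5→8→0→10→7→9→3→2→6, push 1): res(7,10)=7
after path 4 (5→8→0→2→6, push 1): res(7,10)=7
after path 5 (5→7→10→0→2→6, push 1): res(7,10)=6
after path 6 (5→9→8→0→2→6, push 3): res(7,10)=6

Residual capacity of (7,10): 6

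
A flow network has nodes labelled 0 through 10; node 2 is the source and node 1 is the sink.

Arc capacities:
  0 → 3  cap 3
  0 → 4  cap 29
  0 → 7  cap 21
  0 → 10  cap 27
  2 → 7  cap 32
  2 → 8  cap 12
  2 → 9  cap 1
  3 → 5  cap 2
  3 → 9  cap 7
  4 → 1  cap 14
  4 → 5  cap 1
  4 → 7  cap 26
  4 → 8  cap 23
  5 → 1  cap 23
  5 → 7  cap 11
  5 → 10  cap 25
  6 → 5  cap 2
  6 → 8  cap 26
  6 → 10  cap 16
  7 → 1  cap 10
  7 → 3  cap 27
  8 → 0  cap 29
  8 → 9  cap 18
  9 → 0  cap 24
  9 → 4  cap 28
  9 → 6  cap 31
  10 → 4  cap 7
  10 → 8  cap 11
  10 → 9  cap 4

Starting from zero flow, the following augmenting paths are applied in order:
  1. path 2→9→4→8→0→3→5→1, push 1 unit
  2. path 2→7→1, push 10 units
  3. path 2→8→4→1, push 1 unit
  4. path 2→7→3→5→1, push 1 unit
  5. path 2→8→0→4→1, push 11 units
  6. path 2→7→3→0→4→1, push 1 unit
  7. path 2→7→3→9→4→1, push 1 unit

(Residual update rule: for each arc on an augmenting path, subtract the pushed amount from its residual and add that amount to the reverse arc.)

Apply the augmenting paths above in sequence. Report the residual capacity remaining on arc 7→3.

after path 1 (2→9→4→8→0→3→5→1, push 1): res(7,3)=27
after path 2 (2→7→1, push 10): res(7,3)=27
after path 3 (2→8→4→1, push 1): res(7,3)=27
after path 4 (2→7→3→5→1, push 1): res(7,3)=26
after path 5 (2→8→0→4→1, push 11): res(7,3)=26
after path 6 (2→7→3→0→4→1, push 1): res(7,3)=25
after path 7 (2→7→3→9→4→1, push 1): res(7,3)=24

Residual capacity of (7,3): 24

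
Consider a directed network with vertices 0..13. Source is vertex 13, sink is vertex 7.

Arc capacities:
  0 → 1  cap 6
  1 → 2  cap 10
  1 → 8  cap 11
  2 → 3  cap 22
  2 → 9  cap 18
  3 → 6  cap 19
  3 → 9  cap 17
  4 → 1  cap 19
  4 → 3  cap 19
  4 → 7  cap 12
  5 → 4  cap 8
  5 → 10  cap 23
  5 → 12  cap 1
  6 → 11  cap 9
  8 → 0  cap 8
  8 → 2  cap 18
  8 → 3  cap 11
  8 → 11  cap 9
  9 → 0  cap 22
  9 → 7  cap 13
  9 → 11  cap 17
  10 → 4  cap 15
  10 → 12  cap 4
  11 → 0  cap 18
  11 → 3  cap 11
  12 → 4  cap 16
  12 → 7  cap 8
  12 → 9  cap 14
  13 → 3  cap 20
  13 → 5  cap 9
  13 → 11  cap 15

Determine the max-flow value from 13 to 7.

Maximum flow value: 22

augment #1: 13→3→9→7 bottleneck 13, total now 13
augment #2: 13→5→4→7 bottleneck 8, total now 21
augment #3: 13→5→12→7 bottleneck 1, total now 22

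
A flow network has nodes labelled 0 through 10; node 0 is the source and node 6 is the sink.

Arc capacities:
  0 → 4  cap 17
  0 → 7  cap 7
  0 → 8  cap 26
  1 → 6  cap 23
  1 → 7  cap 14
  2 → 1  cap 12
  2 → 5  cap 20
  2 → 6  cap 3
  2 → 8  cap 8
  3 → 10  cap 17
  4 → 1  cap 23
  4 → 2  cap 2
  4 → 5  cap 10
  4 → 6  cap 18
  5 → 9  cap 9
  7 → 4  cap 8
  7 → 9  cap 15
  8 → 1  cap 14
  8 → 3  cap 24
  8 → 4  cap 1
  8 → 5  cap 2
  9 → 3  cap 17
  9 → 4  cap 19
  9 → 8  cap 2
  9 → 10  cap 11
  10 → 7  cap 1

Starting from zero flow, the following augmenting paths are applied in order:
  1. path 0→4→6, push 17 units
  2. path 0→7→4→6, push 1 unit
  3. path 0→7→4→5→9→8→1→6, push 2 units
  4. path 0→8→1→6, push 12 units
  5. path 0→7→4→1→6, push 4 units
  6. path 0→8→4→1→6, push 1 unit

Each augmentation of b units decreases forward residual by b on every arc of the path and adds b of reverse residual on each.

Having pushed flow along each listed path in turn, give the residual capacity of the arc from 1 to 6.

Residual capacity of (1,6): 4

after path 1 (0→4→6, push 17): res(1,6)=23
after path 2 (0→7→4→6, push 1): res(1,6)=23
after path 3 (0→7→4→5→9→8→1→6, push 2): res(1,6)=21
after path 4 (0→8→1→6, push 12): res(1,6)=9
after path 5 (0→7→4→1→6, push 4): res(1,6)=5
after path 6 (0→8→4→1→6, push 1): res(1,6)=4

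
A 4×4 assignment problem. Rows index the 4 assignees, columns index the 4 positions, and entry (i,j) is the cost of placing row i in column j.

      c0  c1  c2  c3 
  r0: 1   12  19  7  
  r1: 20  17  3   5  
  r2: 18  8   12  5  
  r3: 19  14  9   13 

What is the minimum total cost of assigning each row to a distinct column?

one of 2 optimal assignments: row0→col0 (cost 1), row1→col2 (cost 3), row2→col3 (cost 5), row3→col1 (cost 14)
total = 1 + 3 + 5 + 14 = 23

Minimum assignment cost: 23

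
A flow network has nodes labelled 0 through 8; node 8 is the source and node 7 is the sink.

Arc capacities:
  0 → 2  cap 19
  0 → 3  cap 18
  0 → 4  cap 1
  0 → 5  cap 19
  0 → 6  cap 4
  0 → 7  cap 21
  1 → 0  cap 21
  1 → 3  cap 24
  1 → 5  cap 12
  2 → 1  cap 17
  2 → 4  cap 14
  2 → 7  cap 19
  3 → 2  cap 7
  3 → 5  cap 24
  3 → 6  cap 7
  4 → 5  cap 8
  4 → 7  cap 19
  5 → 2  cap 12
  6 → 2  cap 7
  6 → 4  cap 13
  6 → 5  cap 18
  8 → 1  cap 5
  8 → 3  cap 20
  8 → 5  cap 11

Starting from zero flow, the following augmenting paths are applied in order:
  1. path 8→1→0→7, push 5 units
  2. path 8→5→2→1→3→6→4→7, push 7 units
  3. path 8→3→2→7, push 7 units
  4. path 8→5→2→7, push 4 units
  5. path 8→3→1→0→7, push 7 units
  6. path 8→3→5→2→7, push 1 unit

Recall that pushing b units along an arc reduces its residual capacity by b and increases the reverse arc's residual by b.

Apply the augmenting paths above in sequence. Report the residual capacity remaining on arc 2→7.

Residual capacity of (2,7): 7

after path 1 (8→1→0→7, push 5): res(2,7)=19
after path 2 (8→5→2→1→3→6→4→7, push 7): res(2,7)=19
after path 3 (8→3→2→7, push 7): res(2,7)=12
after path 4 (8→5→2→7, push 4): res(2,7)=8
after path 5 (8→3→1→0→7, push 7): res(2,7)=8
after path 6 (8→3→5→2→7, push 1): res(2,7)=7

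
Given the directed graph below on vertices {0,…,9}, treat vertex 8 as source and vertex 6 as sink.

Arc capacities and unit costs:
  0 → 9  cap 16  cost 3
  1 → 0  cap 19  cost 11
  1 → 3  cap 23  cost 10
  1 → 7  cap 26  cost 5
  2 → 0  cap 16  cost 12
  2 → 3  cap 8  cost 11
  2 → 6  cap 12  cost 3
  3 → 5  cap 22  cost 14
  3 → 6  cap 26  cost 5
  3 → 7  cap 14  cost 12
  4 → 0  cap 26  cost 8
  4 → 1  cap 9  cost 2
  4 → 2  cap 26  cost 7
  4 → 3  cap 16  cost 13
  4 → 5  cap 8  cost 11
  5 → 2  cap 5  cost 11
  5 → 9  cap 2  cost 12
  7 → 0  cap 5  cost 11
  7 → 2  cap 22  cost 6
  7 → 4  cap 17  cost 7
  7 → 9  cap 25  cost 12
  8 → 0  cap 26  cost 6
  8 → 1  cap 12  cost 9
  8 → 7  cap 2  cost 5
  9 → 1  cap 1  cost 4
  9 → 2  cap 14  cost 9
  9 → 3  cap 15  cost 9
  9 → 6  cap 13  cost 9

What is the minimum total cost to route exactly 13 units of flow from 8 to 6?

shortest-cost path #1: 8→7→2→6 push 2 @ unit cost 14 (adds 28)
shortest-cost path #2: 8→0→9→6 push 11 @ unit cost 18 (adds 198)
total cost = 226

Minimum cost for 13 units: 226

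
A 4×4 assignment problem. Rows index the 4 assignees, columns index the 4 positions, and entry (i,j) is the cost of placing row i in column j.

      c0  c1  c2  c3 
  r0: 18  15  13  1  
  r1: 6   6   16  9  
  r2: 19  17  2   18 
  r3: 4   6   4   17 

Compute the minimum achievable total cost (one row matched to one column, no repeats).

optimal assignment: row0→col3 (cost 1), row1→col1 (cost 6), row2→col2 (cost 2), row3→col0 (cost 4)
total = 1 + 6 + 2 + 4 = 13

Minimum assignment cost: 13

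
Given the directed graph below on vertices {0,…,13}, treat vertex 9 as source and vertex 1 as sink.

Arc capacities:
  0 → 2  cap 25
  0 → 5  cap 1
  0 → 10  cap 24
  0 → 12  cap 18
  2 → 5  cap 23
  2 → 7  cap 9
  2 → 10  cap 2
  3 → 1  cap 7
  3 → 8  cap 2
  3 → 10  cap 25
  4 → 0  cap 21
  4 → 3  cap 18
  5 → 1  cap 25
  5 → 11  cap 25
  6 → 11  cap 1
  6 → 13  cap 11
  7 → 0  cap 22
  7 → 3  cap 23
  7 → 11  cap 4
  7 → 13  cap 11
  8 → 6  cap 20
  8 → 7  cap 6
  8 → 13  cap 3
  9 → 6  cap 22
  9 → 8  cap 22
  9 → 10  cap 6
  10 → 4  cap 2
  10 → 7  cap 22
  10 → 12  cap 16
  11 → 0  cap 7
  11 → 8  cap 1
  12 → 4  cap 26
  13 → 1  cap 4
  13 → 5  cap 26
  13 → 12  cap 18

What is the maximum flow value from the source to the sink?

augment #1: 9→6→13→1 bottleneck 4, total now 4
augment #2: 9→6→13→5→1 bottleneck 7, total now 11
augment #3: 9→8→7→3→1 bottleneck 6, total now 17
augment #4: 9→8→13→5→1 bottleneck 3, total now 20
augment #5: 9→10→4→3→1 bottleneck 1, total now 21
augment #6: 9→6→11→0→5→1 bottleneck 1, total now 22
augment #7: 9→10→7→13→5→1 bottleneck 5, total now 27

Maximum flow value: 27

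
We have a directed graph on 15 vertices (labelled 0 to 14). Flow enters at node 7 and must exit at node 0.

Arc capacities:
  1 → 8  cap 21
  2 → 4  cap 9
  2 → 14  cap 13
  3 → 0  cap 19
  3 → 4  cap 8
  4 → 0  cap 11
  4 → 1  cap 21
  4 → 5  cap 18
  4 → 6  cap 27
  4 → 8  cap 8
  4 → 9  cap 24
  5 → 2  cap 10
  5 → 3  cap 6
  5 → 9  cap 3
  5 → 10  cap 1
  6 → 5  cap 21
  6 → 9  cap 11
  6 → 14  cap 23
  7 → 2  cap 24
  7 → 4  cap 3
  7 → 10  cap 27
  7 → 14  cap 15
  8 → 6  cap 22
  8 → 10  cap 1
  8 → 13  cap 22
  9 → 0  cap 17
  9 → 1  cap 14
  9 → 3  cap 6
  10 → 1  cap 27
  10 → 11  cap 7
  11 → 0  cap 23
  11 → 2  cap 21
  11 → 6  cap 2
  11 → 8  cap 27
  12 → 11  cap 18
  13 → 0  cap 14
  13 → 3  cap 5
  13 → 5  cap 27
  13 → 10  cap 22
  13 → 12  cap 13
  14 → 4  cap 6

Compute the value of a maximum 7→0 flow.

augment #1: 7→4→0 bottleneck 3, total now 3
augment #2: 7→2→4→0 bottleneck 8, total now 11
augment #3: 7→10→11→0 bottleneck 7, total now 18
augment #4: 7→2→4→9→0 bottleneck 1, total now 19
augment #5: 7→14→4→9→0 bottleneck 6, total now 25
augment #6: 7→10→1→8→13→0 bottleneck 14, total now 39
augment #7: 7→10→1→8→6→9→0 bottleneck 6, total now 45

Maximum flow value: 45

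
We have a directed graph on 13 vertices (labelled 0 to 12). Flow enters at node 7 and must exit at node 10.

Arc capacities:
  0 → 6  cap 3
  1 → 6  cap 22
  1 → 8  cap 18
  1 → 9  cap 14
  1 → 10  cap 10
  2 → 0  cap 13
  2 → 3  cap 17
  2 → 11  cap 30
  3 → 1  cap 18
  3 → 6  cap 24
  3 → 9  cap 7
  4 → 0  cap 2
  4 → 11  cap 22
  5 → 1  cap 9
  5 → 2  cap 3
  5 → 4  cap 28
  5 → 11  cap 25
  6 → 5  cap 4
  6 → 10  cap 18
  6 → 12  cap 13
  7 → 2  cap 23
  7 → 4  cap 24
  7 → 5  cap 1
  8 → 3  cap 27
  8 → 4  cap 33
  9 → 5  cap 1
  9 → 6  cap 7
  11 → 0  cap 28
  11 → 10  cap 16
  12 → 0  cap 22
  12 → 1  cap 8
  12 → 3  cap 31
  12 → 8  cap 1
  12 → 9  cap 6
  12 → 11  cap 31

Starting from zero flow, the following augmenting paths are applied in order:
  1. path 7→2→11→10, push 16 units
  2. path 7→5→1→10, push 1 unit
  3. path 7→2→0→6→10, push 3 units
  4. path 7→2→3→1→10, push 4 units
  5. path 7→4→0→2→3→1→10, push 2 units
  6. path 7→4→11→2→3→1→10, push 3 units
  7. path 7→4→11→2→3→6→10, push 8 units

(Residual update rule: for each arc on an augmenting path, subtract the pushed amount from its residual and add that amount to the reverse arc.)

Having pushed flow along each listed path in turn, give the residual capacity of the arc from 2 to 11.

Residual capacity of (2,11): 25

after path 1 (7→2→11→10, push 16): res(2,11)=14
after path 2 (7→5→1→10, push 1): res(2,11)=14
after path 3 (7→2→0→6→10, push 3): res(2,11)=14
after path 4 (7→2→3→1→10, push 4): res(2,11)=14
after path 5 (7→4→0→2→3→1→10, push 2): res(2,11)=14
after path 6 (7→4→11→2→3→1→10, push 3): res(2,11)=17
after path 7 (7→4→11→2→3→6→10, push 8): res(2,11)=25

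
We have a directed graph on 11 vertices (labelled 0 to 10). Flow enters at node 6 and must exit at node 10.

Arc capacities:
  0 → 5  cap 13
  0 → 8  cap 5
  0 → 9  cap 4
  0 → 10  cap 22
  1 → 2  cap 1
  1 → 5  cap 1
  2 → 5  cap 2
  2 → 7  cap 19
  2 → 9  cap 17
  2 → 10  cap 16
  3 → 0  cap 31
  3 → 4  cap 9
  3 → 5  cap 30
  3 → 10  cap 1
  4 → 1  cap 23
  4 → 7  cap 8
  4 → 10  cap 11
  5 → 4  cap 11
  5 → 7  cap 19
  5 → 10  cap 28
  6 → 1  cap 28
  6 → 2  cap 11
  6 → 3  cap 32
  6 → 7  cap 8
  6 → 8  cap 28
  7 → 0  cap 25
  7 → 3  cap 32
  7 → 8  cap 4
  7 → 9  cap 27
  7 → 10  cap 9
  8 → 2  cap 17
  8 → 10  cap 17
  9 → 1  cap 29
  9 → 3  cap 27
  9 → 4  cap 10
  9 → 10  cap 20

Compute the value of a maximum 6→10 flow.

augment #1: 6→2→10 bottleneck 11, total now 11
augment #2: 6→3→10 bottleneck 1, total now 12
augment #3: 6→7→10 bottleneck 8, total now 20
augment #4: 6→8→10 bottleneck 17, total now 37
augment #5: 6→1→2→10 bottleneck 1, total now 38
augment #6: 6→1→5→10 bottleneck 1, total now 39
augment #7: 6→3→0→10 bottleneck 22, total now 61
augment #8: 6→3→4→10 bottleneck 9, total now 70
augment #9: 6→8→2→10 bottleneck 4, total now 74
augment #10: 6→8→2→5→10 bottleneck 2, total now 76
augment #11: 6→8→2→7→10 bottleneck 1, total now 77
augment #12: 6→8→2→9→10 bottleneck 4, total now 81

Maximum flow value: 81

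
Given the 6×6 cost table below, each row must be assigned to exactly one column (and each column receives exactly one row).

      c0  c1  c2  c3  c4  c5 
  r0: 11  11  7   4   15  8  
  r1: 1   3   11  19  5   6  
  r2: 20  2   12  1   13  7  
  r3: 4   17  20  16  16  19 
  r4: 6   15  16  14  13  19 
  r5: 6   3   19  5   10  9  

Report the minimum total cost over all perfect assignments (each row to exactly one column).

optimal assignment: row0→col2 (cost 7), row1→col5 (cost 6), row2→col3 (cost 1), row3→col0 (cost 4), row4→col4 (cost 13), row5→col1 (cost 3)
total = 7 + 6 + 1 + 4 + 13 + 3 = 34

Minimum assignment cost: 34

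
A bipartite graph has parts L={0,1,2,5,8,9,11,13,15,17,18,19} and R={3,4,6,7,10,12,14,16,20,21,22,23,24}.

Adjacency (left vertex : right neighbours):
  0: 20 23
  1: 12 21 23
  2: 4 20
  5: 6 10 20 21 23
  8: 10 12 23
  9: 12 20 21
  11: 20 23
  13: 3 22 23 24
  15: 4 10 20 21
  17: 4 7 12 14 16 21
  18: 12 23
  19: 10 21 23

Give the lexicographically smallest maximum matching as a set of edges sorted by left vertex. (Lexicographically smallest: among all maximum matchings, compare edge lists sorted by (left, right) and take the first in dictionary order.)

|M| = 9 (so the lex-smallest maximum matching has 9 edges)
process left vertices in ascending order; for each, take the smallest-labelled available neighbour that still permits 9 edges overall, or leave it unmatched if none does
lex-smallest matching: {0-20, 1-12, 2-4, 5-6, 8-10, 9-21, 11-23, 13-3, 17-7}

Lex-smallest maximum matching: {(0,20), (1,12), (2,4), (5,6), (8,10), (9,21), (11,23), (13,3), (17,7)}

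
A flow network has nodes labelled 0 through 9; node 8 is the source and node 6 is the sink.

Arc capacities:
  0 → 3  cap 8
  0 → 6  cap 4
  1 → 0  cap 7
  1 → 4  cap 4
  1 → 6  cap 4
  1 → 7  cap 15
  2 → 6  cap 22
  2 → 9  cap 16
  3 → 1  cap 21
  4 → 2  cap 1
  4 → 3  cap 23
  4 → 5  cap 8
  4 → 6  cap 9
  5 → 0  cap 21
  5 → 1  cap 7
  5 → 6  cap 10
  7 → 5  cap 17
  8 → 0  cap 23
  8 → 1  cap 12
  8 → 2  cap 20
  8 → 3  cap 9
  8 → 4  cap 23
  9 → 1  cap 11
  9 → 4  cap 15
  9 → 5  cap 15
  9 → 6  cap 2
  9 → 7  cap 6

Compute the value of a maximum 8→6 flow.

Maximum flow value: 48

augment #1: 8→0→6 bottleneck 4, total now 4
augment #2: 8→1→6 bottleneck 4, total now 8
augment #3: 8→2→6 bottleneck 20, total now 28
augment #4: 8→4→6 bottleneck 9, total now 37
augment #5: 8→4→2→6 bottleneck 1, total now 38
augment #6: 8→4→5→6 bottleneck 8, total now 46
augment #7: 8→1→7→5→6 bottleneck 2, total now 48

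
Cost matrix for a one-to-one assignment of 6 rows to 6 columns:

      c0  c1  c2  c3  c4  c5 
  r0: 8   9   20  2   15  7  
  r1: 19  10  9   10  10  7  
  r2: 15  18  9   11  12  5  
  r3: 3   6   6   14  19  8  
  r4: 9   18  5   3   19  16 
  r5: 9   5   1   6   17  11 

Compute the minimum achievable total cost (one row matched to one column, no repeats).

optimal assignment: row0→col3 (cost 2), row1→col4 (cost 10), row2→col5 (cost 5), row3→col0 (cost 3), row4→col2 (cost 5), row5→col1 (cost 5)
total = 2 + 10 + 5 + 3 + 5 + 5 = 30

Minimum assignment cost: 30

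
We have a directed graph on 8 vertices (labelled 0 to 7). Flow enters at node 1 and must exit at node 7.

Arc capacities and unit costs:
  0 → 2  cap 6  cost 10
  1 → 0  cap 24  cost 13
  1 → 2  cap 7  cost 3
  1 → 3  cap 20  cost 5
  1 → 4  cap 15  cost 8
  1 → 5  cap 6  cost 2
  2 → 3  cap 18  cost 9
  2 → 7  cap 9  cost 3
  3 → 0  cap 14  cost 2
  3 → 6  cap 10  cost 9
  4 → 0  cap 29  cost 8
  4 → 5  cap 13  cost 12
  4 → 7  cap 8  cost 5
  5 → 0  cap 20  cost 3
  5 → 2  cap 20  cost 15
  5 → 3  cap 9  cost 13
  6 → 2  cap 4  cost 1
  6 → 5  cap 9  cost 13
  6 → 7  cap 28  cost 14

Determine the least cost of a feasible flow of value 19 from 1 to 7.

Minimum cost for 19 units: 238

shortest-cost path #1: 1→2→7 push 7 @ unit cost 6 (adds 42)
shortest-cost path #2: 1→4→7 push 8 @ unit cost 13 (adds 104)
shortest-cost path #3: 1→3→6→2→7 push 2 @ unit cost 18 (adds 36)
shortest-cost path #4: 1→3→6→7 push 2 @ unit cost 28 (adds 56)
total cost = 238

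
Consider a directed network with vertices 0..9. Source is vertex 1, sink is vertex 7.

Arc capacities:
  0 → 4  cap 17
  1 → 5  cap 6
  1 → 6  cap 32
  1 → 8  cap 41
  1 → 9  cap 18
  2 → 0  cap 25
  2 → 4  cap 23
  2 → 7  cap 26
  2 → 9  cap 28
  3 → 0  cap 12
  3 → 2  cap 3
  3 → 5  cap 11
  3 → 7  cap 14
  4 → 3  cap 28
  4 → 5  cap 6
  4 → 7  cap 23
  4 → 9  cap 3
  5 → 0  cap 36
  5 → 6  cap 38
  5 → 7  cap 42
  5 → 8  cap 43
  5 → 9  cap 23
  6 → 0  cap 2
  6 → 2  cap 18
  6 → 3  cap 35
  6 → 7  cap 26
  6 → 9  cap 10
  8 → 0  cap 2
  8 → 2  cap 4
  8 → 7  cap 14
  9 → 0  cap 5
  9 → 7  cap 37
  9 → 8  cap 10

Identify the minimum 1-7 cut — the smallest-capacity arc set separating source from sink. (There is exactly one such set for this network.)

augment #1: 1→5→7 push 6
augment #2: 1→6→7 push 26
augment #3: 1→8→7 push 14
augment #4: 1→9→7 push 18
augment #5: 1→6→2→7 push 6
augment #6: 1→8→2→7 push 4
augment #7: 1→8→0→4→7 push 2
max flow = 76; residual-reachable set from 1 gives S-side
cut edges (S→T): {(1,5), (1,6), (1,9), (8,0), (8,2), (8,7)} total cap 76

Min-cut arcs: {(1,5), (1,6), (1,9), (8,0), (8,2), (8,7)} (total capacity 76)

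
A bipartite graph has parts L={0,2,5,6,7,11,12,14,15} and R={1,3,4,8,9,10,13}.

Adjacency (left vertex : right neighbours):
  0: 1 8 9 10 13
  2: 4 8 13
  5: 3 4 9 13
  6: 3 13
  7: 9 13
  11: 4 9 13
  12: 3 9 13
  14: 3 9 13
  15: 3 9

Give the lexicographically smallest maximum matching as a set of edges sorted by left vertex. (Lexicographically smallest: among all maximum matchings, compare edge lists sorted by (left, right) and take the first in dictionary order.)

Lex-smallest maximum matching: {(0,1), (2,8), (5,3), (6,13), (7,9), (11,4)}

|M| = 6 (so the lex-smallest maximum matching has 6 edges)
process left vertices in ascending order; for each, take the smallest-labelled available neighbour that still permits 6 edges overall, or leave it unmatched if none does
lex-smallest matching: {0-1, 2-8, 5-3, 6-13, 7-9, 11-4}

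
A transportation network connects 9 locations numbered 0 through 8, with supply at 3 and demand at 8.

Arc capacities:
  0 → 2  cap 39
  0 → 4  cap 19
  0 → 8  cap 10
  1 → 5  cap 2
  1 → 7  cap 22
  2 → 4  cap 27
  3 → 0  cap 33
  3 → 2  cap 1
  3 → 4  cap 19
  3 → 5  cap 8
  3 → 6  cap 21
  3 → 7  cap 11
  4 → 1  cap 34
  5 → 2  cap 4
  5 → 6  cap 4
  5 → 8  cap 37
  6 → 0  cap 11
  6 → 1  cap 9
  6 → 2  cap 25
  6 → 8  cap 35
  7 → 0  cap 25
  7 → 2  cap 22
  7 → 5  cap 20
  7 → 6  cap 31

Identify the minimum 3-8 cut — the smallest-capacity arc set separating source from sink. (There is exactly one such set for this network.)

Min-cut arcs: {(0,8), (1,5), (1,7), (3,5), (3,6), (3,7)} (total capacity 74)

augment #1: 3→0→8 push 10
augment #2: 3→5→8 push 8
augment #3: 3→6→8 push 21
augment #4: 3→7→5→8 push 11
augment #5: 3→4→1→5→8 push 2
augment #6: 3→4→1→7→5→8 push 9
augment #7: 3→4→1→7→6→8 push 8
augment #8: 3→0→4→1→7→6→8 push 5
max flow = 74; residual-reachable set from 3 gives S-side
cut edges (S→T): {(0,8), (1,5), (1,7), (3,5), (3,6), (3,7)} total cap 74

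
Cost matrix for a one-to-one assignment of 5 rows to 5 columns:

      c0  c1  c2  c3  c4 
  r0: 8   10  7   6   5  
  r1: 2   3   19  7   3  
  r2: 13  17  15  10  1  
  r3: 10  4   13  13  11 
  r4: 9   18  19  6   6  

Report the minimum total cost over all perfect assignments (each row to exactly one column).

Minimum assignment cost: 20

optimal assignment: row0→col2 (cost 7), row1→col0 (cost 2), row2→col4 (cost 1), row3→col1 (cost 4), row4→col3 (cost 6)
total = 7 + 2 + 1 + 4 + 6 = 20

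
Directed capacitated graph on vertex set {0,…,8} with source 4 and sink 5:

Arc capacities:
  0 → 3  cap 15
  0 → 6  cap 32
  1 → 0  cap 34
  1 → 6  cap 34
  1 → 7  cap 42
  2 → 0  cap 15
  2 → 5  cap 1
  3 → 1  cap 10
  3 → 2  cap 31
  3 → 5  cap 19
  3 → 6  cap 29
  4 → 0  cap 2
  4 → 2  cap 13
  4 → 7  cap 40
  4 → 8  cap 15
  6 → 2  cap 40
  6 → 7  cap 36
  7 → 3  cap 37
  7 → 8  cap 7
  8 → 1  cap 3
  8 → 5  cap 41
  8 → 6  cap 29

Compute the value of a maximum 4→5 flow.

augment #1: 4→2→5 bottleneck 1, total now 1
augment #2: 4→8→5 bottleneck 15, total now 16
augment #3: 4→0→3→5 bottleneck 2, total now 18
augment #4: 4→7→3→5 bottleneck 17, total now 35
augment #5: 4→7→8→5 bottleneck 7, total now 42

Maximum flow value: 42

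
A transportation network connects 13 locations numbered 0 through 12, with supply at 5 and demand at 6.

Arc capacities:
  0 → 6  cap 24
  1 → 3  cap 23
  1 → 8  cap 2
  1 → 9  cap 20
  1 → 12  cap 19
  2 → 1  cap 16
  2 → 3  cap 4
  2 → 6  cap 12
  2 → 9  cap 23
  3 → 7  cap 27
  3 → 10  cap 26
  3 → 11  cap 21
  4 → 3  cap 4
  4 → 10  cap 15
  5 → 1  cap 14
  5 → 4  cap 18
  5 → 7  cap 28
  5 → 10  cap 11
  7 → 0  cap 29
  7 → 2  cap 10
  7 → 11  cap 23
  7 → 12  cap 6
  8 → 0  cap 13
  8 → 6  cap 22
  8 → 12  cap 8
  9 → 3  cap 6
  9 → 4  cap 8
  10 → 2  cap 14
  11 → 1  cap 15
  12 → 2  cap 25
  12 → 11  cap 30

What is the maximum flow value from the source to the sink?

augment #1: 5→1→8→6 bottleneck 2, total now 2
augment #2: 5→7→0→6 bottleneck 24, total now 26
augment #3: 5→7→2→6 bottleneck 4, total now 30
augment #4: 5→10→2→6 bottleneck 8, total now 38

Maximum flow value: 38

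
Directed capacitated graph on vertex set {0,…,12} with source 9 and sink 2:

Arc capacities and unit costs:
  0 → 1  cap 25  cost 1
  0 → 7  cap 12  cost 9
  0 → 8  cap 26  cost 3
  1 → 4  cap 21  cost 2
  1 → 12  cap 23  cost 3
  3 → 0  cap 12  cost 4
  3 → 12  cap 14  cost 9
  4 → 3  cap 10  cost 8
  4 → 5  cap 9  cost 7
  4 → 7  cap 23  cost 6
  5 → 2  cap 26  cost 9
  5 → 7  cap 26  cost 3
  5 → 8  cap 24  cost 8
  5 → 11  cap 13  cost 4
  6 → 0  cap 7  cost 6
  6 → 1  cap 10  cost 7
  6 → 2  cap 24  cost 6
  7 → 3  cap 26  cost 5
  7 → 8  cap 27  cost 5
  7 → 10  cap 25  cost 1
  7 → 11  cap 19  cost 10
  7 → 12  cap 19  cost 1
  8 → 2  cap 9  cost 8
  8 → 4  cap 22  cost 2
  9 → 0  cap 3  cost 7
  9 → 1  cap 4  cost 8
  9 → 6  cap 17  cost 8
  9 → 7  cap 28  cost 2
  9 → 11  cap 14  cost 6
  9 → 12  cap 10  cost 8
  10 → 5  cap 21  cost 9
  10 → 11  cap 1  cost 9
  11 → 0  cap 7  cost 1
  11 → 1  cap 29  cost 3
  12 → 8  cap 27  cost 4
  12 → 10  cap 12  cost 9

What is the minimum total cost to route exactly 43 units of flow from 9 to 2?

shortest-cost path #1: 9→6→2 push 17 @ unit cost 14 (adds 238)
shortest-cost path #2: 9→7→8→2 push 9 @ unit cost 15 (adds 135)
shortest-cost path #3: 9→7→10→5→2 push 17 @ unit cost 21 (adds 357)
total cost = 730

Minimum cost for 43 units: 730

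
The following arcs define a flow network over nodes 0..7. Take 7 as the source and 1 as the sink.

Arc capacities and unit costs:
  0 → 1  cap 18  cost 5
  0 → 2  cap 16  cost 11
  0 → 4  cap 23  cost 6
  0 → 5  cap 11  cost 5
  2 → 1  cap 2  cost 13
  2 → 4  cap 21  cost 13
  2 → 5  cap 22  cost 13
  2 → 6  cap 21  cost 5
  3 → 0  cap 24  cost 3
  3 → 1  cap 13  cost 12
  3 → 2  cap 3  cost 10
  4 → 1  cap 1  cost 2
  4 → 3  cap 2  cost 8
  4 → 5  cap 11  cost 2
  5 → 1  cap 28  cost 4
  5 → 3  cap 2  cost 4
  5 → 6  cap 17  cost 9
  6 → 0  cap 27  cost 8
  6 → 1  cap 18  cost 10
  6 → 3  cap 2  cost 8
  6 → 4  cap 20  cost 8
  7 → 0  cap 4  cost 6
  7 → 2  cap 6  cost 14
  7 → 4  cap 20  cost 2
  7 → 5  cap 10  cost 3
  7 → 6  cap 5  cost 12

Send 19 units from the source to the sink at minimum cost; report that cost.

Minimum cost for 19 units: 138

shortest-cost path #1: 7→4→1 push 1 @ unit cost 4 (adds 4)
shortest-cost path #2: 7→5→1 push 10 @ unit cost 7 (adds 70)
shortest-cost path #3: 7→4→5→1 push 8 @ unit cost 8 (adds 64)
total cost = 138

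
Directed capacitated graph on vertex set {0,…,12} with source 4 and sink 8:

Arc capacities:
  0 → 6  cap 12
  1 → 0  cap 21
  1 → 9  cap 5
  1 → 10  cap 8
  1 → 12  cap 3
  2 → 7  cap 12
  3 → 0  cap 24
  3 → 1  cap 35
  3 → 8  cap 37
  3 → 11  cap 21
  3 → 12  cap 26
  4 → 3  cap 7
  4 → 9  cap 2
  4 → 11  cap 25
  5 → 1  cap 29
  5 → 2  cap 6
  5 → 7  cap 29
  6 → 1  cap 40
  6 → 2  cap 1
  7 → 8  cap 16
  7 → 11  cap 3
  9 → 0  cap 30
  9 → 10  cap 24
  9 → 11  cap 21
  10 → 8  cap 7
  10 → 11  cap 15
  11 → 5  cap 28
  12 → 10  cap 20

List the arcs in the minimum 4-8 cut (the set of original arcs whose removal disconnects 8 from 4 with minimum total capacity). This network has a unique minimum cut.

Min-cut arcs: {(4,3), (7,8), (10,8)} (total capacity 30)

augment #1: 4→3→8 push 7
augment #2: 4→9→10→8 push 2
augment #3: 4→11→5→7→8 push 16
augment #4: 4→11→5→1→10→8 push 5
max flow = 30; residual-reachable set from 4 gives S-side
cut edges (S→T): {(4,3), (7,8), (10,8)} total cap 30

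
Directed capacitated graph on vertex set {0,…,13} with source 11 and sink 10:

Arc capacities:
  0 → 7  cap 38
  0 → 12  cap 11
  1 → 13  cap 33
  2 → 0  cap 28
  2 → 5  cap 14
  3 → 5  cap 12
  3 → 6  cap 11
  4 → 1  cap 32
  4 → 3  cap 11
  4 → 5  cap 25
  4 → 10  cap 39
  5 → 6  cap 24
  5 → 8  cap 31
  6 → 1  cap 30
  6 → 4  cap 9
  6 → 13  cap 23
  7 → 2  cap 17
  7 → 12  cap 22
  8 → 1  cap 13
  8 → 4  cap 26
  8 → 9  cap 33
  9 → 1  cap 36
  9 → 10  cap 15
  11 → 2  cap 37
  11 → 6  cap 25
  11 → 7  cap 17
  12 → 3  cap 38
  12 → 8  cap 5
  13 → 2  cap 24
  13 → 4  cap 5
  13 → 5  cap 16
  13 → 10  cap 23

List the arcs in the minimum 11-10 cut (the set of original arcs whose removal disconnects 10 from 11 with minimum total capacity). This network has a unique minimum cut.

Min-cut arcs: {(2,5), (3,5), (3,6), (11,6), (12,8)} (total capacity 67)

augment #1: 11→6→4→10 push 9
augment #2: 11→6→13→10 push 16
augment #3: 11→2→5→6→13→10 push 7
augment #4: 11→2→5→8→4→10 push 7
augment #5: 11→7→12→8→4→10 push 5
augment #6: 11→7→12→3→5→8→4→10 push 12
augment #7: 11→2→0→12→3→6→1→13→4→10 push 5
augment #8: 11→2→0→12→3→6→5→8→4→10 push 1
augment #9: 11→2→0→12→3→6→5→8→9→10 push 5
max flow = 67; residual-reachable set from 11 gives S-side
cut edges (S→T): {(2,5), (3,5), (3,6), (11,6), (12,8)} total cap 67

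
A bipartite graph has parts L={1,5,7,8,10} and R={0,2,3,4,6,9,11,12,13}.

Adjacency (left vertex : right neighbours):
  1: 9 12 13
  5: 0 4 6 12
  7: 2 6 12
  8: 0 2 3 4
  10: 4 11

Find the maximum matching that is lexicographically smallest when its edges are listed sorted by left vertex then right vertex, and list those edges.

Lex-smallest maximum matching: {(1,9), (5,0), (7,2), (8,3), (10,4)}

|M| = 5 (so the lex-smallest maximum matching has 5 edges)
process left vertices in ascending order; for each, take the smallest-labelled available neighbour that still permits 5 edges overall, or leave it unmatched if none does
lex-smallest matching: {1-9, 5-0, 7-2, 8-3, 10-4}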